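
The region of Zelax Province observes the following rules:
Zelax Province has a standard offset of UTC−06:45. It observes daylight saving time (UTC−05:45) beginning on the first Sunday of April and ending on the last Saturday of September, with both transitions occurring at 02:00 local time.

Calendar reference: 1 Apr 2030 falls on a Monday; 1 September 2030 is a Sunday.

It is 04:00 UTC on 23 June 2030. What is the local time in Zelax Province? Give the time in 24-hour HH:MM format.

1 April 2030 is a Monday, so the first Sunday is April 7.
1 September 2030 is a Sunday, so Saturdays fall on 7, 14, 21, 28; the last is September 28.
At the standard offset (UTC−06:45), 04:00 UTC − 6h45m = 21:15 Zelax Province standard time (rolling into the previous day, 22 June 2030).
The standard-time date in Zelax Province, 22 June 2030, lies within the daylight-saving period (7 April – 28 September), so Zelax Province is on daylight time, UTC−05:45.
04:00 UTC − 5h45m = 22:15 local (rolling into the previous day, 22 June 2030).

22:15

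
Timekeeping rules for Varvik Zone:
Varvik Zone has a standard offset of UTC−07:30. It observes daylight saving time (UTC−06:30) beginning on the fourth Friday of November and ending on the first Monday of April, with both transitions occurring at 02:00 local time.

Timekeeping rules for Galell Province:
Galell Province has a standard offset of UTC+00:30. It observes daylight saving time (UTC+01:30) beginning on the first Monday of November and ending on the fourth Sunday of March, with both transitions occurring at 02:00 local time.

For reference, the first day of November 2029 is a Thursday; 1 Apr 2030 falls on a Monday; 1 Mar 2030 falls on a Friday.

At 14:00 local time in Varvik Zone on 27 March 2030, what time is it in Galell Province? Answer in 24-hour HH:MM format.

1 November 2029 is a Thursday, so the first Friday is November 2 and the fourth is November 23.
1 April 2030 is a Monday, so the first Monday is April 1.
Daylight saving runs 23 November 2029 – 1 April 2030; 27 March 2030 is inside that window, so Varvik Zone is at UTC−06:30.
14:00 Varvik Zone + 6h30m = 20:30 UTC.
1 November 2029 is a Thursday, so the first Monday is November 5.
1 March 2030 is a Friday, so the first Sunday is March 3 and the fourth is March 24.
At the standard offset (UTC+00:30), 20:30 UTC + 0h30m = 21:00 Galell Province standard time.
The standard-time date in Galell Province, 27 March 2030, does not fall between 5 November 2029 and 24 March 2030, so daylight saving is not in effect and Galell Province is at UTC+00:30.
20:30 UTC + 0h30m = 21:00 Galell Province.

21:00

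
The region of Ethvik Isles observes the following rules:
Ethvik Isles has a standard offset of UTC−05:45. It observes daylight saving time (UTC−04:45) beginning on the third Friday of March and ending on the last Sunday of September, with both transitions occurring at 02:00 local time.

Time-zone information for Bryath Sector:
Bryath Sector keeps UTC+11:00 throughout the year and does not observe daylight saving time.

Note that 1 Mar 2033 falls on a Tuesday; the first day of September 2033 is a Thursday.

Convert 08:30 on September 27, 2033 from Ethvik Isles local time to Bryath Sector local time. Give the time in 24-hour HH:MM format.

01:15

1 March 2033 is a Tuesday, so the first Friday is March 4 and the third is March 18.
1 September 2033 is a Thursday, so Sundays fall on 4, 11, 18, 25; the last is September 25.
Daylight saving runs 18 March – 25 September; September 27, 2033 is outside that window, so Ethvik Isles is on standard time at UTC−05:45.
08:30 Ethvik Isles + 5h45m = 14:15 UTC.
Bryath Sector has no daylight saving, so its offset is UTC+11:00 year-round.
14:15 UTC + 11h = 01:15 Bryath Sector (rolling into the next day, 28 September 2033).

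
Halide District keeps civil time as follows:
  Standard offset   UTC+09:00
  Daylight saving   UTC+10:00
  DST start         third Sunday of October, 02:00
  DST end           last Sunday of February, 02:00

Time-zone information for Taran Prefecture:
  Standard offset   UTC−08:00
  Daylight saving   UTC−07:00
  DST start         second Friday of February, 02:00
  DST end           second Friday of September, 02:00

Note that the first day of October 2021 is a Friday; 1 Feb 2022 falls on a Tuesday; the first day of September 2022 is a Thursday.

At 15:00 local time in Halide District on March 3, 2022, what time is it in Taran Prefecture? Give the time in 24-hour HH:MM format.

23:00

1 October 2021 is a Friday, so the first Sunday is October 3 and the third is October 17.
1 February 2022 is a Tuesday, so Sundays fall on 6, 13, 20, 27; the last is February 27.
March 3, 2022 is outside the daylight-saving period (17 October 2021 – 27 February 2022), so Halide District is on standard time, UTC+09:00.
15:00 Halide District − 9h = 06:00 UTC.
1 February 2022 is a Tuesday, so the first Friday is February 4 and the second is February 11.
1 September 2022 is a Thursday, so the first Friday is September 2 and the second is September 9.
At the standard offset (UTC−08:00), 06:00 UTC − 8h = 22:00 Taran Prefecture standard time (rolling into the previous day, 2 March 2022).
The standard-time date in Taran Prefecture, March 2, 2022, lies within the daylight-saving period (11 February – 9 September), so Taran Prefecture is on daylight time, UTC−07:00.
06:00 UTC − 7h = 23:00 Taran Prefecture (rolling into the previous day, 2 March 2022).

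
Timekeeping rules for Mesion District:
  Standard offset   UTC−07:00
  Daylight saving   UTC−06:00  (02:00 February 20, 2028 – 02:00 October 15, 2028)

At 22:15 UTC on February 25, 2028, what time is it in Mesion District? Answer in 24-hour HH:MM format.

16:15

At the standard offset (UTC−07:00), 22:15 UTC − 7h = 15:15 Mesion District standard time.
The standard-time date in Mesion District, February 25, 2028, lies within the daylight-saving period (20 February – 15 October), so Mesion District is on daylight time, UTC−06:00.
22:15 UTC − 6h = 16:15 local.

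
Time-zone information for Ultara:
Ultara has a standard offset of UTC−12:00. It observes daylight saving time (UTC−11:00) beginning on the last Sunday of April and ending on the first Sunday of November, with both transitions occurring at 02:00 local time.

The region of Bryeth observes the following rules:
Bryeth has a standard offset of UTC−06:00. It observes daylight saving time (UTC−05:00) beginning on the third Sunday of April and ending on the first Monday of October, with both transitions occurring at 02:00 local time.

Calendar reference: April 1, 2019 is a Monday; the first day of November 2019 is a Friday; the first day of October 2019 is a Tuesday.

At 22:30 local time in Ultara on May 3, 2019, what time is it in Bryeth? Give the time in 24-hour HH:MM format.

1 April 2019 is a Monday, so Sundays fall on 7, 14, 21, 28; the last is April 28.
1 November 2019 is a Friday, so the first Sunday is November 3.
Daylight saving runs 28 April – 3 November; May 3, 2019 is inside that window, so Ultara is at UTC−11:00.
22:30 Ultara + 11h = 09:30 UTC (rolling into the next day, 4 May 2019).
1 April 2019 is a Monday, so the first Sunday is April 7 and the third is April 21.
1 October 2019 is a Tuesday, so the first Monday is October 7.
At the standard offset (UTC−06:00), 09:30 UTC − 6h = 03:30 Bryeth standard time.
The standard-time date in Bryeth, May 4, 2019, lies within the daylight-saving period (21 April – 7 October), so Bryeth is on daylight time, UTC−05:00.
09:30 UTC − 5h = 04:30 Bryeth.

04:30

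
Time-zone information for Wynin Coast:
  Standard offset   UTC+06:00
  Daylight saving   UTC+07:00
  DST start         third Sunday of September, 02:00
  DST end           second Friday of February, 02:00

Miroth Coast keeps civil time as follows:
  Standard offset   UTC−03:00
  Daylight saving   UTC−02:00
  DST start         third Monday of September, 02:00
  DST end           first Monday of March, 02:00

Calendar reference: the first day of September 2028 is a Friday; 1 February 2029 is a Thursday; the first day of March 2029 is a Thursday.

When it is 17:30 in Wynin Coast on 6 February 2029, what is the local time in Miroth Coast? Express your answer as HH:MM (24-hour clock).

1 September 2028 is a Friday, so the first Sunday is September 3 and the third is September 17.
1 February 2029 is a Thursday, so the first Friday is February 2 and the second is February 9.
6 February 2029 falls between 17 September 2028 and 9 February 2029, so daylight saving is in effect and Wynin Coast is at UTC+07:00.
17:30 Wynin Coast − 7h = 10:30 UTC.
1 September 2028 is a Friday, so the first Monday is September 4 and the third is September 18.
1 March 2029 is a Thursday, so the first Monday is March 5.
At the standard offset (UTC−03:00), 10:30 UTC − 3h = 07:30 Miroth Coast standard time.
The standard-time date in Miroth Coast, 6 February 2029, falls between 18 September 2028 and 5 March 2029, so daylight saving is in effect and Miroth Coast is at UTC−02:00.
10:30 UTC − 2h = 08:30 Miroth Coast.

08:30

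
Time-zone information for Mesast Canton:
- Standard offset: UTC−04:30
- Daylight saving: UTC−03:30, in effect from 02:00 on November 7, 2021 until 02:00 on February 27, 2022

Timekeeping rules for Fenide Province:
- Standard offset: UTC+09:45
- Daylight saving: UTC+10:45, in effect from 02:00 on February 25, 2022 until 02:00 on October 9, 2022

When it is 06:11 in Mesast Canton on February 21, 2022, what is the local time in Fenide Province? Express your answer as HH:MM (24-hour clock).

Daylight saving runs 7 November 2021 – 27 February 2022; February 21, 2022 is inside that window, so Mesast Canton is at UTC−03:30.
06:11 Mesast Canton + 3h30m = 09:41 UTC.
At the standard offset (UTC+09:45), 09:41 UTC + 9h45m = 19:26 Fenide Province standard time.
The standard-time date in Fenide Province, February 21, 2022, does not fall between 25 February and 9 October, so daylight saving is not in effect and Fenide Province is at UTC+09:45.
09:41 UTC + 9h45m = 19:26 Fenide Province.

19:26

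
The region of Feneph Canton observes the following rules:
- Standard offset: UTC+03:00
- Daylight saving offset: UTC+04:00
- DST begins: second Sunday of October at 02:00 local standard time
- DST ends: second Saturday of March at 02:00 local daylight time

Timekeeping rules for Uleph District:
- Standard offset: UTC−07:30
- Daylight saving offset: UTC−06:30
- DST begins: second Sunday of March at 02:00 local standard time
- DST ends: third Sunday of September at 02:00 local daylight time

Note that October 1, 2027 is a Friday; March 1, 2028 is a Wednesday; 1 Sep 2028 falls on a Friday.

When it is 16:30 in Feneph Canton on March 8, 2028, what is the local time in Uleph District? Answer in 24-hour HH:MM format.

05:00

1 October 2027 is a Friday, so the first Sunday is October 3 and the second is October 10.
1 March 2028 is a Wednesday, so the first Saturday is March 4 and the second is March 11.
March 8, 2028 lies within the daylight-saving period (10 October 2027 – 11 March 2028), so Feneph Canton is on daylight time, UTC+04:00.
16:30 Feneph Canton − 4h = 12:30 UTC.
1 March 2028 is a Wednesday, so the first Sunday is March 5 and the second is March 12.
1 September 2028 is a Friday, so the first Sunday is September 3 and the third is September 17.
At the standard offset (UTC−07:30), 12:30 UTC − 7h30m = 05:00 Uleph District standard time.
The standard-time date in Uleph District, March 8, 2028, is outside the daylight-saving period (12 March – 17 September), so Uleph District is on standard time, UTC−07:30.
12:30 UTC − 7h30m = 05:00 Uleph District.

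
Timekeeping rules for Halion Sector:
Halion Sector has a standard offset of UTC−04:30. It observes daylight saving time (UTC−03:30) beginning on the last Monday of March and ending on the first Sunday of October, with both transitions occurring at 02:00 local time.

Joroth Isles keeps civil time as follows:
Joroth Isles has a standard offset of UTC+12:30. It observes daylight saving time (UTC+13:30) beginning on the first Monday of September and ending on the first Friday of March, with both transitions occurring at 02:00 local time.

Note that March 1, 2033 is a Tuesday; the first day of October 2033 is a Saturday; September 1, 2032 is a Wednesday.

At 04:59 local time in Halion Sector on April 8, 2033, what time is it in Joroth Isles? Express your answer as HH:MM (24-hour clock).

1 March 2033 is a Tuesday, so Mondays fall on 7, 14, 21, 28; the last is March 28.
1 October 2033 is a Saturday, so the first Sunday is October 2.
Daylight saving runs 28 March – 2 October; April 8, 2033 is inside that window, so Halion Sector is at UTC−03:30.
04:59 Halion Sector + 3h30m = 08:29 UTC.
1 September 2032 is a Wednesday, so the first Monday is September 6.
1 March 2033 is a Tuesday, so the first Friday is March 4.
At the standard offset (UTC+12:30), 08:29 UTC + 12h30m = 20:59 Joroth Isles standard time.
The standard-time date in Joroth Isles, April 8, 2033, does not fall between 6 September 2032 and 4 March 2033, so daylight saving is not in effect and Joroth Isles is at UTC+12:30.
08:29 UTC + 12h30m = 20:59 Joroth Isles.

20:59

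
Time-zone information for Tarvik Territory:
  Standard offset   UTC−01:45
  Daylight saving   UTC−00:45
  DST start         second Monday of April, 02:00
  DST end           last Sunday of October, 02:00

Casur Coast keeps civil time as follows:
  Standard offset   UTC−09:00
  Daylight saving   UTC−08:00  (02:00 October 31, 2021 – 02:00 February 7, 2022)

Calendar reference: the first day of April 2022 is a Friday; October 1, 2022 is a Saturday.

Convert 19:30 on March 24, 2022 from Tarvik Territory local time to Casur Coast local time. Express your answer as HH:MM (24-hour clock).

1 April 2022 is a Friday, so the first Monday is April 4 and the second is April 11.
1 October 2022 is a Saturday, so Sundays fall on 2, 9, 16, 23, 30; the last is October 30.
Daylight saving runs 11 April – 30 October; March 24, 2022 is outside that window, so Tarvik Territory is on standard time at UTC−01:45.
19:30 Tarvik Territory + 1h45m = 21:15 UTC.
At the standard offset (UTC−09:00), 21:15 UTC − 9h = 12:15 Casur Coast standard time.
The standard-time date in Casur Coast, March 24, 2022, does not fall between 31 October 2021 and 7 February 2022, so daylight saving is not in effect and Casur Coast is at UTC−09:00.
21:15 UTC − 9h = 12:15 Casur Coast.

12:15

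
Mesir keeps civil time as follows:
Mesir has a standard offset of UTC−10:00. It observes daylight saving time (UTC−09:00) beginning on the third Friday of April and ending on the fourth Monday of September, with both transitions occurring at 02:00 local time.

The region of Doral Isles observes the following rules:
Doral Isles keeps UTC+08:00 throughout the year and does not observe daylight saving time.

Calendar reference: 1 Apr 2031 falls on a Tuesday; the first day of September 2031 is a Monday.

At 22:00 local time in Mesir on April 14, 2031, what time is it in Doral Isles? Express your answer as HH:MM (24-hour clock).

1 April 2031 is a Tuesday, so the first Friday is April 4 and the third is April 18.
1 September 2031 is a Monday, so the first Monday is September 1 and the fourth is September 22.
Daylight saving runs 18 April – 22 September; April 14, 2031 is outside that window, so Mesir is on standard time at UTC−10:00.
22:00 Mesir + 10h = 08:00 UTC (rolling into the next day, 15 April 2031).
Doral Isles stays on UTC+08:00 all year.
08:00 UTC + 8h = 16:00 Doral Isles.

16:00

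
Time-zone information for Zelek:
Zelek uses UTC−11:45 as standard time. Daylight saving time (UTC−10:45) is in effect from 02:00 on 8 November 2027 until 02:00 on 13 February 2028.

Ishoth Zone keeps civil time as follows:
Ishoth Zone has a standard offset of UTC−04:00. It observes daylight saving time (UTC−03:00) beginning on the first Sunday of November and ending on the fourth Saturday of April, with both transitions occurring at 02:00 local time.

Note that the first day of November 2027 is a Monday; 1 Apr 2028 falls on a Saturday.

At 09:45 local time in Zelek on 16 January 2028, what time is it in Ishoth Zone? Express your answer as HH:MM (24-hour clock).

Daylight saving runs 8 November 2027 – 13 February 2028; 16 January 2028 is inside that window, so Zelek is at UTC−10:45.
09:45 Zelek + 10h45m = 20:30 UTC.
1 November 2027 is a Monday, so the first Sunday is November 7.
1 April 2028 is a Saturday, so the first Saturday is April 1 and the fourth is April 22.
At the standard offset (UTC−04:00), 20:30 UTC − 4h = 16:30 Ishoth Zone standard time.
The standard-time date in Ishoth Zone, 16 January 2028, lies within the daylight-saving period (7 November 2027 – 22 April 2028), so Ishoth Zone is on daylight time, UTC−03:00.
20:30 UTC − 3h = 17:30 Ishoth Zone.

17:30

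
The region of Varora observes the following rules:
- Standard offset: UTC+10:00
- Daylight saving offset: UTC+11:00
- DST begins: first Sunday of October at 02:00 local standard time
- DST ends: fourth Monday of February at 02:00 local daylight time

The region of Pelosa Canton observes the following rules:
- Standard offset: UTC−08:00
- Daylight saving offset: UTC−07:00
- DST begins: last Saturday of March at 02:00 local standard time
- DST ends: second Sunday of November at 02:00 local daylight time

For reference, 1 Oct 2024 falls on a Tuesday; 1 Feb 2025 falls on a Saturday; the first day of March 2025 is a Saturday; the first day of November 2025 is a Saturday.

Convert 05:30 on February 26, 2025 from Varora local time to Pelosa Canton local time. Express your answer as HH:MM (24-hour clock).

1 October 2024 is a Tuesday, so the first Sunday is October 6.
1 February 2025 is a Saturday, so the first Monday is February 3 and the fourth is February 24.
February 26, 2025 does not fall between 6 October 2024 and 24 February 2025, so daylight saving is not in effect and Varora is at UTC+10:00.
05:30 Varora − 10h = 19:30 UTC (rolling into the previous day, 25 February 2025).
1 March 2025 is a Saturday, so Saturdays fall on 1, 8, 15, 22, 29; the last is March 29.
1 November 2025 is a Saturday, so the first Sunday is November 2 and the second is November 9.
At the standard offset (UTC−08:00), 19:30 UTC − 8h = 11:30 Pelosa Canton standard time.
The standard-time date in Pelosa Canton, February 25, 2025, is outside the daylight-saving period (29 March – 9 November), so Pelosa Canton is on standard time, UTC−08:00.
19:30 UTC − 8h = 11:30 Pelosa Canton.

11:30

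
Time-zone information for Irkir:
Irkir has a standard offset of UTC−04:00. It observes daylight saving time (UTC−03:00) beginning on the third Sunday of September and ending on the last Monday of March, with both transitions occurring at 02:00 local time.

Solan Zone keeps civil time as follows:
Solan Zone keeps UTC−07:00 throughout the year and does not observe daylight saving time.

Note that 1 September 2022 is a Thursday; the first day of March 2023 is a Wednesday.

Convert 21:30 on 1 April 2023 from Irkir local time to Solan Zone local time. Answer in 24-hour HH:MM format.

1 September 2022 is a Thursday, so the first Sunday is September 4 and the third is September 18.
1 March 2023 is a Wednesday, so Mondays fall on 6, 13, 20, 27; the last is March 27.
1 April 2023 does not fall between 18 September 2022 and 27 March 2023, so daylight saving is not in effect and Irkir is at UTC−04:00.
21:30 Irkir + 4h = 01:30 UTC (rolling into the next day, 2 April 2023).
Solan Zone stays on UTC−07:00 all year.
01:30 UTC − 7h = 18:30 Solan Zone (rolling into the previous day, 1 April 2023).

18:30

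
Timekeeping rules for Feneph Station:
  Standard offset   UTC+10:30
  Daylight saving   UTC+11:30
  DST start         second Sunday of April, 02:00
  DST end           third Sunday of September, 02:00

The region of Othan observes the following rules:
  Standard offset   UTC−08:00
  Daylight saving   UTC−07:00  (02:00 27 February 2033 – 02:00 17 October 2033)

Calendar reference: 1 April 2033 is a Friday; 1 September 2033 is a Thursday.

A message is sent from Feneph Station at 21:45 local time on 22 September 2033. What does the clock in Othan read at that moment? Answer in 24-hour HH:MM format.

04:15

1 April 2033 is a Friday, so the first Sunday is April 3 and the second is April 10.
1 September 2033 is a Thursday, so the first Sunday is September 4 and the third is September 18.
Daylight saving runs 10 April – 18 September; 22 September 2033 is outside that window, so Feneph Station is on standard time at UTC+10:30.
21:45 Feneph Station − 10h30m = 11:15 UTC.
At the standard offset (UTC−08:00), 11:15 UTC − 8h = 03:15 Othan standard time.
The standard-time date in Othan, 22 September 2033, falls between 27 February and 17 October, so daylight saving is in effect and Othan is at UTC−07:00.
11:15 UTC − 7h = 04:15 Othan.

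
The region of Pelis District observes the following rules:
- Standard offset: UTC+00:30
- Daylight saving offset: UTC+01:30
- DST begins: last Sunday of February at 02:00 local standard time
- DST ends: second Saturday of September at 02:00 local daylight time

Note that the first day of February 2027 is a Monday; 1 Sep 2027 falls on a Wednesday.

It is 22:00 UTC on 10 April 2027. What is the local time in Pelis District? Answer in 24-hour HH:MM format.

1 February 2027 is a Monday, so Sundays fall on 7, 14, 21, 28; the last is February 28.
1 September 2027 is a Wednesday, so the first Saturday is September 4 and the second is September 11.
At the standard offset (UTC+00:30), 22:00 UTC + 0h30m = 22:30 Pelis District standard time.
Daylight saving runs 28 February – 11 September; the standard-time date in Pelis District, 10 April 2027, is inside that window, so Pelis District is at UTC+01:30.
22:00 UTC + 1h30m = 23:30 local.

23:30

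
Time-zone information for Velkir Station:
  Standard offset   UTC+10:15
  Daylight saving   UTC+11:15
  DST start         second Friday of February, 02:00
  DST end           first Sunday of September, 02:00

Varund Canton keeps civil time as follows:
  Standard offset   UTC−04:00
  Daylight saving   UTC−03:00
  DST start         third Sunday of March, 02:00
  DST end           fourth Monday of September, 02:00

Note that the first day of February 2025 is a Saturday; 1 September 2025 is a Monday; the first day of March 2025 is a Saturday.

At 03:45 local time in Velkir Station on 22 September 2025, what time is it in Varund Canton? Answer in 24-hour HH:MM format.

1 February 2025 is a Saturday, so the first Friday is February 7 and the second is February 14.
1 September 2025 is a Monday, so the first Sunday is September 7.
22 September 2025 is outside the daylight-saving period (14 February – 7 September), so Velkir Station is on standard time, UTC+10:15.
03:45 Velkir Station − 10h15m = 17:30 UTC (rolling into the previous day, 21 September 2025).
1 March 2025 is a Saturday, so the first Sunday is March 2 and the third is March 16.
1 September 2025 is a Monday, so the first Monday is September 1 and the fourth is September 22.
At the standard offset (UTC−04:00), 17:30 UTC − 4h = 13:30 Varund Canton standard time.
The standard-time date in Varund Canton, 21 September 2025, lies within the daylight-saving period (16 March – 22 September), so Varund Canton is on daylight time, UTC−03:00.
17:30 UTC − 3h = 14:30 Varund Canton.

14:30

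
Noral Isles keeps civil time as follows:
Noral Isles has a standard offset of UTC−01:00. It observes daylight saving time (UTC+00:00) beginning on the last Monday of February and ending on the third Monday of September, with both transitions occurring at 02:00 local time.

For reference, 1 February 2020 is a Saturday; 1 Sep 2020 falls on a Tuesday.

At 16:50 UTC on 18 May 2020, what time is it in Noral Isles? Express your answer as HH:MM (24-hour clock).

1 February 2020 is a Saturday, so Mondays fall on 3, 10, 17, 24; the last is February 24.
1 September 2020 is a Tuesday, so the first Monday is September 7 and the third is September 21.
At the standard offset (UTC−01:00), 16:50 UTC − 1h = 15:50 Noral Isles standard time.
The standard-time date in Noral Isles, 18 May 2020, falls between 24 February and 21 September, so daylight saving is in effect and Noral Isles is at UTC+00:00.
16:50 UTC + 0h = 16:50 local.

16:50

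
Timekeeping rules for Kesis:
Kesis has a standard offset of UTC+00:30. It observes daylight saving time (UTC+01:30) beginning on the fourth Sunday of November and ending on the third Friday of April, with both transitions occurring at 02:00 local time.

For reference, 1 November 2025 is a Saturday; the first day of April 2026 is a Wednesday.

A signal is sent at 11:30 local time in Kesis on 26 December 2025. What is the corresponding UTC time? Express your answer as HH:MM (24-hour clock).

1 November 2025 is a Saturday, so the first Sunday is November 2 and the fourth is November 23.
1 April 2026 is a Wednesday, so the first Friday is April 3 and the third is April 17.
26 December 2025 lies within the daylight-saving period (23 November 2025 – 17 April 2026), so Kesis is on daylight time, UTC+01:30.
11:30 local − 1h30m = 10:00 UTC.

10:00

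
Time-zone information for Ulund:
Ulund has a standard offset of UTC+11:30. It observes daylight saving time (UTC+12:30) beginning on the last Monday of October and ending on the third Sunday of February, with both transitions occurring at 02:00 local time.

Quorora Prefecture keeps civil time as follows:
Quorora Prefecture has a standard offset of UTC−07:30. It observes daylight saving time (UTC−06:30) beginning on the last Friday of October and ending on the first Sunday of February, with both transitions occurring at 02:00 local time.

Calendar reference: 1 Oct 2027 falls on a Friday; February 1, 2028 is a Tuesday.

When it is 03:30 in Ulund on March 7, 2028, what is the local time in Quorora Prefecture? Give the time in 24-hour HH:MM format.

08:30

1 October 2027 is a Friday, so Mondays fall on 4, 11, 18, 25; the last is October 25.
1 February 2028 is a Tuesday, so the first Sunday is February 6 and the third is February 20.
March 7, 2028 is outside the daylight-saving period (25 October 2027 – 20 February 2028), so Ulund is on standard time, UTC+11:30.
03:30 Ulund − 11h30m = 16:00 UTC (rolling into the previous day, 6 March 2028).
1 October 2027 is a Friday, so Fridays fall on 1, 8, 15, 22, 29; the last is October 29.
1 February 2028 is a Tuesday, so the first Sunday is February 6.
At the standard offset (UTC−07:30), 16:00 UTC − 7h30m = 08:30 Quorora Prefecture standard time.
Daylight saving runs 29 October 2027 – 6 February 2028; the standard-time date in Quorora Prefecture, March 6, 2028, is outside that window, so Quorora Prefecture is on standard time at UTC−07:30.
16:00 UTC − 7h30m = 08:30 Quorora Prefecture.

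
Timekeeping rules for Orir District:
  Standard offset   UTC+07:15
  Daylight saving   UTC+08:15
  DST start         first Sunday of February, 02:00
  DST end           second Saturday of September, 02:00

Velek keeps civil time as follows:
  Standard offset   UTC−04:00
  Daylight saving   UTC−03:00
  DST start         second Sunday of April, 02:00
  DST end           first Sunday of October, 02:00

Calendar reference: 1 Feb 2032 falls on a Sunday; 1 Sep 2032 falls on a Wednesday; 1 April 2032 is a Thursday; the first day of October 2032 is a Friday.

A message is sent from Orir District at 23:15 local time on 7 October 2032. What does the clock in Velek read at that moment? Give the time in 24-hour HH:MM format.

12:00

1 February 2032 is a Sunday, so the first Sunday is February 1.
1 September 2032 is a Wednesday, so the first Saturday is September 4 and the second is September 11.
7 October 2032 does not fall between 1 February and 11 September, so daylight saving is not in effect and Orir District is at UTC+07:15.
23:15 Orir District − 7h15m = 16:00 UTC.
1 April 2032 is a Thursday, so the first Sunday is April 4 and the second is April 11.
1 October 2032 is a Friday, so the first Sunday is October 3.
At the standard offset (UTC−04:00), 16:00 UTC − 4h = 12:00 Velek standard time.
The standard-time date in Velek, 7 October 2032, is outside the daylight-saving period (11 April – 3 October), so Velek is on standard time, UTC−04:00.
16:00 UTC − 4h = 12:00 Velek.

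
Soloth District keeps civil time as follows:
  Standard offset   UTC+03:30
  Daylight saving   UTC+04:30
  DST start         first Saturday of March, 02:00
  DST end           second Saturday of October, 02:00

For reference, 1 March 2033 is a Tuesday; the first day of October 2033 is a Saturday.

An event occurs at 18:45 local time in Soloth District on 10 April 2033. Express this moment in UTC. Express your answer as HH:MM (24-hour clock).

14:15

1 March 2033 is a Tuesday, so the first Saturday is March 5.
1 October 2033 is a Saturday, so the first Saturday is October 1 and the second is October 8.
10 April 2033 lies within the daylight-saving period (5 March – 8 October), so Soloth District is on daylight time, UTC+04:30.
18:45 local − 4h30m = 14:15 UTC.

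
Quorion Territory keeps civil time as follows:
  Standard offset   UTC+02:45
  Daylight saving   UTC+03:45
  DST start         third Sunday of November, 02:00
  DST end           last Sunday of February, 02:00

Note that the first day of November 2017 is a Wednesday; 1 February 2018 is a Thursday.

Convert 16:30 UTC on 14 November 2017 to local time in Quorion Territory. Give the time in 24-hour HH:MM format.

19:15

1 November 2017 is a Wednesday, so the first Sunday is November 5 and the third is November 19.
1 February 2018 is a Thursday, so Sundays fall on 4, 11, 18, 25; the last is February 25.
At the standard offset (UTC+02:45), 16:30 UTC + 2h45m = 19:15 Quorion Territory standard time.
The standard-time date in Quorion Territory, 14 November 2017, does not fall between 19 November 2017 and 25 February 2018, so daylight saving is not in effect and Quorion Territory is at UTC+02:45.
16:30 UTC + 2h45m = 19:15 local.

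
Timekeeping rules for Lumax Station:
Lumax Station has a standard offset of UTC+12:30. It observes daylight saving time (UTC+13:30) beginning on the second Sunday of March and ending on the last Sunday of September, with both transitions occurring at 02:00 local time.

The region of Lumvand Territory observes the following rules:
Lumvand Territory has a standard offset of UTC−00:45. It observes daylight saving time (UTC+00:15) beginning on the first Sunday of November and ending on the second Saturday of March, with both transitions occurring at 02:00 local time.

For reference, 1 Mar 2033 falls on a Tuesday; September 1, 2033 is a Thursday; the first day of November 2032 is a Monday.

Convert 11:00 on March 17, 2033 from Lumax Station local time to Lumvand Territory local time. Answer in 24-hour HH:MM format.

1 March 2033 is a Tuesday, so the first Sunday is March 6 and the second is March 13.
1 September 2033 is a Thursday, so Sundays fall on 4, 11, 18, 25; the last is September 25.
March 17, 2033 lies within the daylight-saving period (13 March – 25 September), so Lumax Station is on daylight time, UTC+13:30.
11:00 Lumax Station − 13h30m = 21:30 UTC (rolling into the previous day, 16 March 2033).
1 November 2032 is a Monday, so the first Sunday is November 7.
1 March 2033 is a Tuesday, so the first Saturday is March 5 and the second is March 12.
At the standard offset (UTC−00:45), 21:30 UTC − 0h45m = 20:45 Lumvand Territory standard time.
The standard-time date in Lumvand Territory, March 16, 2033, is outside the daylight-saving period (7 November 2032 – 12 March 2033), so Lumvand Territory is on standard time, UTC−00:45.
21:30 UTC − 0h45m = 20:45 Lumvand Territory.

20:45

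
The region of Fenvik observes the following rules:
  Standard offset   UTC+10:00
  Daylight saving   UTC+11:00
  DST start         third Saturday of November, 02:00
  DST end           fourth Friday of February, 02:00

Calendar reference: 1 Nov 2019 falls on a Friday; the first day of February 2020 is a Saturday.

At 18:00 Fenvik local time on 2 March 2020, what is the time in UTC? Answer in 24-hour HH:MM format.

08:00

1 November 2019 is a Friday, so the first Saturday is November 2 and the third is November 16.
1 February 2020 is a Saturday, so the first Friday is February 7 and the fourth is February 28.
2 March 2020 does not fall between 16 November 2019 and 28 February 2020, so daylight saving is not in effect and Fenvik is at UTC+10:00.
18:00 local − 10h = 08:00 UTC.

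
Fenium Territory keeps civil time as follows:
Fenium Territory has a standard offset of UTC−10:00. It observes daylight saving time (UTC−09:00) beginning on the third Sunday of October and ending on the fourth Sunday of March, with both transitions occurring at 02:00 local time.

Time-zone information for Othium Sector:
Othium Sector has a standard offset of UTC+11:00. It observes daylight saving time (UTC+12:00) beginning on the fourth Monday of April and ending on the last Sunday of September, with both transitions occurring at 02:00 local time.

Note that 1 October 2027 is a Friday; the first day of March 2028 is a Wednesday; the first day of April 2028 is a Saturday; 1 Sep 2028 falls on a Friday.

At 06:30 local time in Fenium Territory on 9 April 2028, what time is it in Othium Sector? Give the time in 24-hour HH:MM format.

03:30

1 October 2027 is a Friday, so the first Sunday is October 3 and the third is October 17.
1 March 2028 is a Wednesday, so the first Sunday is March 5 and the fourth is March 26.
Daylight saving runs 17 October 2027 – 26 March 2028; 9 April 2028 is outside that window, so Fenium Territory is on standard time at UTC−10:00.
06:30 Fenium Territory + 10h = 16:30 UTC.
1 April 2028 is a Saturday, so the first Monday is April 3 and the fourth is April 24.
1 September 2028 is a Friday, so Sundays fall on 3, 10, 17, 24; the last is September 24.
At the standard offset (UTC+11:00), 16:30 UTC + 11h = 03:30 Othium Sector standard time (rolling into the next day, 10 April 2028).
The standard-time date in Othium Sector, 10 April 2028, is outside the daylight-saving period (24 April – 24 September), so Othium Sector is on standard time, UTC+11:00.
16:30 UTC + 11h = 03:30 Othium Sector (rolling into the next day, 10 April 2028).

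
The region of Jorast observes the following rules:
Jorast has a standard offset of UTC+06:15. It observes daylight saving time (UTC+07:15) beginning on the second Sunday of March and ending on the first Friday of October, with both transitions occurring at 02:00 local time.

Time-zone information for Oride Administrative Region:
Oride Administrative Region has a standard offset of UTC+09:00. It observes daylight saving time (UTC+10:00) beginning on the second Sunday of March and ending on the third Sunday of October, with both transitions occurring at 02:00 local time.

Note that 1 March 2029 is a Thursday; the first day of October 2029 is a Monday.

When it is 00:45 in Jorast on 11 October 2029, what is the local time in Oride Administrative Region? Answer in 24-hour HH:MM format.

1 March 2029 is a Thursday, so the first Sunday is March 4 and the second is March 11.
1 October 2029 is a Monday, so the first Friday is October 5.
11 October 2029 is outside the daylight-saving period (11 March – 5 October), so Jorast is on standard time, UTC+06:15.
00:45 Jorast − 6h15m = 18:30 UTC (rolling into the previous day, 10 October 2029).
1 March 2029 is a Thursday, so the first Sunday is March 4 and the second is March 11.
1 October 2029 is a Monday, so the first Sunday is October 7 and the third is October 21.
At the standard offset (UTC+09:00), 18:30 UTC + 9h = 03:30 Oride Administrative Region standard time (rolling into the next day, 11 October 2029).
The standard-time date in Oride Administrative Region, 11 October 2029, lies within the daylight-saving period (11 March – 21 October), so Oride Administrative Region is on daylight time, UTC+10:00.
18:30 UTC + 10h = 04:30 Oride Administrative Region (rolling into the next day, 11 October 2029).

04:30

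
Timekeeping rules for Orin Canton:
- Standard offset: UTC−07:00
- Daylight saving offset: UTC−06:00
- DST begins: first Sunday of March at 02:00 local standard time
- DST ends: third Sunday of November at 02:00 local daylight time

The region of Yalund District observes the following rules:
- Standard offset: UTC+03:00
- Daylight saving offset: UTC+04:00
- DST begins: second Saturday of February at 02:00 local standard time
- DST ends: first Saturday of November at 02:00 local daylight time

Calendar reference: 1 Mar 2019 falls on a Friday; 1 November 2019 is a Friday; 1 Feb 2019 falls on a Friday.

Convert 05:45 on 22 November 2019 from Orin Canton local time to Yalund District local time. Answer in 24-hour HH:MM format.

15:45

1 March 2019 is a Friday, so the first Sunday is March 3.
1 November 2019 is a Friday, so the first Sunday is November 3 and the third is November 17.
22 November 2019 does not fall between 3 March and 17 November, so daylight saving is not in effect and Orin Canton is at UTC−07:00.
05:45 Orin Canton + 7h = 12:45 UTC.
1 February 2019 is a Friday, so the first Saturday is February 2 and the second is February 9.
1 November 2019 is a Friday, so the first Saturday is November 2.
At the standard offset (UTC+03:00), 12:45 UTC + 3h = 15:45 Yalund District standard time.
The standard-time date in Yalund District, 22 November 2019, is outside the daylight-saving period (9 February – 2 November), so Yalund District is on standard time, UTC+03:00.
12:45 UTC + 3h = 15:45 Yalund District.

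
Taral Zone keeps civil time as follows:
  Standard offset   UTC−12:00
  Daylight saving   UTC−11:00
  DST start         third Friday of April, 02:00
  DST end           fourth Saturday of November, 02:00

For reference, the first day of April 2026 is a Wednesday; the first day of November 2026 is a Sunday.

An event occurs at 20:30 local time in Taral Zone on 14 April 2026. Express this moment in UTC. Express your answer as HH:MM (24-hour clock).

1 April 2026 is a Wednesday, so the first Friday is April 3 and the third is April 17.
1 November 2026 is a Sunday, so the first Saturday is November 7 and the fourth is November 28.
Daylight saving runs 17 April – 28 November; 14 April 2026 is outside that window, so Taral Zone is on standard time at UTC−12:00.
20:30 local + 12h = 08:30 UTC (rolling into the next day, 15 April 2026).

08:30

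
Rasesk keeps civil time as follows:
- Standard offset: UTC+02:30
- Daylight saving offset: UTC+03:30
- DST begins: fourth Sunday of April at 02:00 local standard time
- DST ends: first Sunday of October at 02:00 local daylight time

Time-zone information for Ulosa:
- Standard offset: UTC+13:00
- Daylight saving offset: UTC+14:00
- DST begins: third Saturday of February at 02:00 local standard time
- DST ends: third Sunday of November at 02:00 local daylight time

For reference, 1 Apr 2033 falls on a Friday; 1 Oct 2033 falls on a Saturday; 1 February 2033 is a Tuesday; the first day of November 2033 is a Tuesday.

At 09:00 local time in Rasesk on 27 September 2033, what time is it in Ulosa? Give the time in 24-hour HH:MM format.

19:30

1 April 2033 is a Friday, so the first Sunday is April 3 and the fourth is April 24.
1 October 2033 is a Saturday, so the first Sunday is October 2.
27 September 2033 falls between 24 April and 2 October, so daylight saving is in effect and Rasesk is at UTC+03:30.
09:00 Rasesk − 3h30m = 05:30 UTC.
1 February 2033 is a Tuesday, so the first Saturday is February 5 and the third is February 19.
1 November 2033 is a Tuesday, so the first Sunday is November 6 and the third is November 20.
At the standard offset (UTC+13:00), 05:30 UTC + 13h = 18:30 Ulosa standard time.
Daylight saving runs 19 February – 20 November; the standard-time date in Ulosa, 27 September 2033, is inside that window, so Ulosa is at UTC+14:00.
05:30 UTC + 14h = 19:30 Ulosa.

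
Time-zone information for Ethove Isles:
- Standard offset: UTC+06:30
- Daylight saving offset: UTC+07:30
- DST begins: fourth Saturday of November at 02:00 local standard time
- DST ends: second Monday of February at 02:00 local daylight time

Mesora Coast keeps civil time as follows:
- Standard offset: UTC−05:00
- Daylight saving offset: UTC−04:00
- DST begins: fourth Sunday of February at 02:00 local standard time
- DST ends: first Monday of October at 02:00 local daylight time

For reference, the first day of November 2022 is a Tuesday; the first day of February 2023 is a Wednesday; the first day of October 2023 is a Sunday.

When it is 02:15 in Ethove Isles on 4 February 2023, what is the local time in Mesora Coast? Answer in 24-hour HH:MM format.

13:45

1 November 2022 is a Tuesday, so the first Saturday is November 5 and the fourth is November 26.
1 February 2023 is a Wednesday, so the first Monday is February 6 and the second is February 13.
4 February 2023 lies within the daylight-saving period (26 November 2022 – 13 February 2023), so Ethove Isles is on daylight time, UTC+07:30.
02:15 Ethove Isles − 7h30m = 18:45 UTC (rolling into the previous day, 3 February 2023).
1 February 2023 is a Wednesday, so the first Sunday is February 5 and the fourth is February 26.
1 October 2023 is a Sunday, so the first Monday is October 2.
At the standard offset (UTC−05:00), 18:45 UTC − 5h = 13:45 Mesora Coast standard time.
The standard-time date in Mesora Coast, 3 February 2023, is outside the daylight-saving period (26 February – 2 October), so Mesora Coast is on standard time, UTC−05:00.
18:45 UTC − 5h = 13:45 Mesora Coast.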